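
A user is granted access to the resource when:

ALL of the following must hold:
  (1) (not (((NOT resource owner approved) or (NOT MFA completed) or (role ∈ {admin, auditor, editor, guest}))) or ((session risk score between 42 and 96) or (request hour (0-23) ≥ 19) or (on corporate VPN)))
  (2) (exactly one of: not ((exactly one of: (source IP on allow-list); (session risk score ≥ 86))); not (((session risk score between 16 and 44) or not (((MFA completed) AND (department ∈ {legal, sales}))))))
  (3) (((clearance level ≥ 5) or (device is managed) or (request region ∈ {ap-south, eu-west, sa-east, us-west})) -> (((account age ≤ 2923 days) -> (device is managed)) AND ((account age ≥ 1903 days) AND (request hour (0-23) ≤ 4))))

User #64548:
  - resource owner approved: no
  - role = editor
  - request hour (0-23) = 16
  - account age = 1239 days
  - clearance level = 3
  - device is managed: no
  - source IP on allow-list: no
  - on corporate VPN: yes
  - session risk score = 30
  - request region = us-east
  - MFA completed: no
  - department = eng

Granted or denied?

Atomic conditions:
  NOT resource owner approved: no → true
  NOT MFA completed: no → true
  role ∈ {admin, auditor, editor, guest}: editor is in the set → true
  session risk score between 42 and 96: 30 in [42, 96] is false
  request hour (0-23) ≥ 19: 16 ≥ 19 is false
  on corporate VPN: yes → true
  source IP on allow-list: no → false
  session risk score ≥ 86: 30 ≥ 86 is false
  session risk score between 16 and 44: 30 in [16, 44] is true
  MFA completed: no → false
  department ∈ {legal, sales}: eng is not in the set → false
  clearance level ≥ 5: 3 ≥ 5 is false
  device is managed: no → false
  request region ∈ {ap-south, eu-west, sa-east, us-west}: us-east is not in the set → false
  account age ≤ 2923 days: 1239 ≤ 2923 is true
  account age ≥ 1903 days: 1239 ≥ 1903 is false
  request hour (0-23) ≤ 4: 16 ≤ 4 is false
Combine:
[1.1.1] true OR true OR true = true
[1.1] NOT true = false
[1.2] false OR false OR true = true
[1] false OR true = true
[2.1.1] exactly-one(false, false) = false
[2.1] NOT false = true
[2.2.1.2.1] false AND false = false
[2.2.1.2] NOT false = true
[2.2.1] true OR true = true
[2.2] NOT true = false
[2] exactly-one(true, false) = true
[3.1] false OR false OR false = false
[3.2.1] true → false = false
[3.2.2] false AND false = false
[3.2] false AND false = false
[3] false → false (antecedent false ⇒ implication holds) = true
[root] true AND true AND true = true
Overall: true → granted

Granted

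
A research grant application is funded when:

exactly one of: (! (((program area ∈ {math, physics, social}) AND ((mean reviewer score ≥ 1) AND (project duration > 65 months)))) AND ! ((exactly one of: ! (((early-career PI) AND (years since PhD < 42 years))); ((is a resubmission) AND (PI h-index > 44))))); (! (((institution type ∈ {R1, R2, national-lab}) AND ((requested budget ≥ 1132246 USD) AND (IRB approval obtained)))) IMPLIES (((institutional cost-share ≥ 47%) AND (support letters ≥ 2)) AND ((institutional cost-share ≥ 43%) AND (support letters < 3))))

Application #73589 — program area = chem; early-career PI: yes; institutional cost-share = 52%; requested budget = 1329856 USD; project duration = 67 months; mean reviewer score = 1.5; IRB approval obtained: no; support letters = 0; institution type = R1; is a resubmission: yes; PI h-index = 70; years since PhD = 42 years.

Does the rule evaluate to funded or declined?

Atomic conditions:
  program area ∈ {math, physics, social}: chem is not in the set → false
  mean reviewer score ≥ 1: 1.5 ≥ 1 is true
  project duration > 65 months: 67 > 65 is true
  early-career PI: yes → true
  years since PhD < 42 years: 42 < 42 is false
  is a resubmission: yes → true
  PI h-index > 44: 70 > 44 is true
  institution type ∈ {R1, R2, national-lab}: R1 is in the set → true
  requested budget ≥ 1132246 USD: 1329856 ≥ 1132246 is true
  IRB approval obtained: no → false
  institutional cost-share ≥ 47%: 52 ≥ 47 is true
  support letters ≥ 2: 0 ≥ 2 is false
  institutional cost-share ≥ 43%: 52 ≥ 43 is true
  support letters < 3: 0 < 3 is true
Combine:
[1.1.1.2] true AND true = true
[1.1.1] false AND true = false
[1.1] NOT false = true
[1.2.1.1.1] true AND false = false
[1.2.1.1] NOT false = true
[1.2.1.2] true AND true = true
[1.2.1] exactly-one(true, true) = false
[1.2] NOT false = true
[1] true AND true = true
[2.1.1.2] true AND false = false
[2.1.1] true AND false = false
[2.1] NOT false = true
[2.2.1] true AND false = false
[2.2.2] true AND true = true
[2.2] false AND true = false
[2] true → false = false
[root] exactly-one(true, false) = true
Overall: true → funded

Funded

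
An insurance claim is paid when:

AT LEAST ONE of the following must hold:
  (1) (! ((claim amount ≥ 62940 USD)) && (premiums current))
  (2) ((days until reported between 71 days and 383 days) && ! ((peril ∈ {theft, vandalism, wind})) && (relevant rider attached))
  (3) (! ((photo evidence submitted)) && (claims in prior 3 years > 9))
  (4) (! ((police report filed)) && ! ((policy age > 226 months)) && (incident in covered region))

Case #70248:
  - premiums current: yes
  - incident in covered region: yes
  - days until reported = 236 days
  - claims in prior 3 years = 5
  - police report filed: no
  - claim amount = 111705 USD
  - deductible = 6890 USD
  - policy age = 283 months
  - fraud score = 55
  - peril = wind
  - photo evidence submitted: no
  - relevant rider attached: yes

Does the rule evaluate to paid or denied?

Denied

Atomic conditions:
  claim amount ≥ 62940 USD: 111705 ≥ 62940 is true
  premiums current: yes → true
  days until reported between 71 days and 383 days: 236 in [71, 383] is true
  peril ∈ {theft, vandalism, wind}: wind is in the set → true
  relevant rider attached: yes → true
  photo evidence submitted: no → false
  claims in prior 3 years > 9: 5 > 9 is false
  police report filed: no → false
  policy age > 226 months: 283 > 226 is true
  incident in covered region: yes → true
Combine:
[1.1] NOT true = false
[1] false AND true = false
[2.2] NOT true = false
[2] true AND false AND true = false
[3.1] NOT false = true
[3] true AND false = false
[4.1] NOT false = true
[4.2] NOT true = false
[4] true AND false AND true = false
[root] false OR false OR false OR false = false
Overall: false → denied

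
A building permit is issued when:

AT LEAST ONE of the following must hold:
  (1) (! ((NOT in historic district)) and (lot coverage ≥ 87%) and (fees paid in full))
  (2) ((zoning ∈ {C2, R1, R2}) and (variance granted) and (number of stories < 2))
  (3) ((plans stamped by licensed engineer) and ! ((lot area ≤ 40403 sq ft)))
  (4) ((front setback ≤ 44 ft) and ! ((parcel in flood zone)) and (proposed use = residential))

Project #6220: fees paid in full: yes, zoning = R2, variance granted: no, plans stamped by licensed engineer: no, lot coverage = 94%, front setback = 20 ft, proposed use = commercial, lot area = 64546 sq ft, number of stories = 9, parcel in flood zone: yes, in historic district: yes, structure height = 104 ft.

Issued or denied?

Issued

Atomic conditions:
  NOT in historic district: yes → false
  lot coverage ≥ 87%: 94 ≥ 87 is true
  fees paid in full: yes → true
  zoning ∈ {C2, R1, R2}: R2 is in the set → true
  variance granted: no → false
  number of stories < 2: 9 < 2 is false
  plans stamped by licensed engineer: no → false
  lot area ≤ 40403 sq ft: 64546 ≤ 40403 is false
  front setback ≤ 44 ft: 20 ≤ 44 is true
  parcel in flood zone: yes → true
  proposed use = residential: commercial == residential is false
Combine:
[1.1] NOT false = true
[1] true AND true AND true = true
[2] true AND false AND false = false
[3.2] NOT false = true
[3] false AND true = false
[4.2] NOT true = false
[4] true AND false AND false = false
[root] true OR false OR false OR false = true
Overall: true → issued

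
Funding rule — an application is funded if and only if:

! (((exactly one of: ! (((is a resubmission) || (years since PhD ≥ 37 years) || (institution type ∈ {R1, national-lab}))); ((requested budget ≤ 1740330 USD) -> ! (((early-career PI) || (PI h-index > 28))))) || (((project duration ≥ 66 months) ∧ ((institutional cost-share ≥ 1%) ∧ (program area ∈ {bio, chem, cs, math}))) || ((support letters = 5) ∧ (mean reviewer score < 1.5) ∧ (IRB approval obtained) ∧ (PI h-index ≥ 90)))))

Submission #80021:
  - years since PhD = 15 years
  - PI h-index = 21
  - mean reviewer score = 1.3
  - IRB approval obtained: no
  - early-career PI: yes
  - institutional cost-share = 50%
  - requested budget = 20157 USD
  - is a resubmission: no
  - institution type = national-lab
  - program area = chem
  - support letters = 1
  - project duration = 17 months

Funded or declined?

Funded

Atomic conditions:
  is a resubmission: no → false
  years since PhD ≥ 37 years: 15 ≥ 37 is false
  institution type ∈ {R1, national-lab}: national-lab is in the set → true
  requested budget ≤ 1740330 USD: 20157 ≤ 1740330 is true
  early-career PI: yes → true
  PI h-index > 28: 21 > 28 is false
  project duration ≥ 66 months: 17 ≥ 66 is false
  institutional cost-share ≥ 1%: 50 ≥ 1 is true
  program area ∈ {bio, chem, cs, math}: chem is in the set → true
  support letters = 5: 1 == 5 is false
  mean reviewer score < 1.5: 1.3 < 1.5 is true
  IRB approval obtained: no → false
  PI h-index ≥ 90: 21 ≥ 90 is false
Combine:
[1.1.1.1] false OR false OR true = true
[1.1.1] NOT true = false
[1.1.2.2.1] true OR false = true
[1.1.2.2] NOT true = false
[1.1.2] true → false = false
[1.1] exactly-one(false, false) = false
[1.2.1.2] true AND true = true
[1.2.1] false AND true = false
[1.2.2] false AND true AND false AND false = false
[1.2] false OR false = false
[1] false OR false = false
[root] NOT false = true
Overall: true → funded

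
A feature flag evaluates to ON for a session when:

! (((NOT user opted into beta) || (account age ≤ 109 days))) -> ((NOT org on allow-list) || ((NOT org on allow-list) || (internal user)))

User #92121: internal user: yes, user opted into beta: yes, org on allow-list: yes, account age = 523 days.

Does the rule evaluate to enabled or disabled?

Atomic conditions:
  NOT user opted into beta: yes → false
  account age ≤ 109 days: 523 ≤ 109 is false
  NOT org on allow-list: yes → false
  internal user: yes → true
Combine:
[1.1] false OR false = false
[1] NOT false = true
[2.2] false OR true = true
[2] false OR true = true
[root] true → true = true
Overall: true → enabled

Enabled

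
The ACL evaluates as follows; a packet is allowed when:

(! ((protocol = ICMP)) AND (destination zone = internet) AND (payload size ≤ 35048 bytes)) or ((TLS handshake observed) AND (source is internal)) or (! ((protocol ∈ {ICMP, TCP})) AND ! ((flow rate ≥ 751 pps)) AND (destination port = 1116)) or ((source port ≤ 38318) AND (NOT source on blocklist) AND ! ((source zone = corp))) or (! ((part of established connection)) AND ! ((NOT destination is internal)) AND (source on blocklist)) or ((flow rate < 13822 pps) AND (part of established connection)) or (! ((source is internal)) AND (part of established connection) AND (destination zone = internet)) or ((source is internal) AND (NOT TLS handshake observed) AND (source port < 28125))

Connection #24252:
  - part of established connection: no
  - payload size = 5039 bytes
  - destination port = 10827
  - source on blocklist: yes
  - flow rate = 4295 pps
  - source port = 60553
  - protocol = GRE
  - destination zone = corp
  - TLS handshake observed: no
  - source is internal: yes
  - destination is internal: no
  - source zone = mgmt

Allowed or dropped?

Dropped

Atomic conditions:
  protocol = ICMP: GRE == ICMP is false
  destination zone = internet: corp == internet is false
  payload size ≤ 35048 bytes: 5039 ≤ 35048 is true
  TLS handshake observed: no → false
  source is internal: yes → true
  protocol ∈ {ICMP, TCP}: GRE is not in the set → false
  flow rate ≥ 751 pps: 4295 ≥ 751 is true
  destination port = 1116: 10827 == 1116 is false
  source port ≤ 38318: 60553 ≤ 38318 is false
  NOT source on blocklist: yes → false
  source zone = corp: mgmt == corp is false
  part of established connection: no → false
  NOT destination is internal: no → true
  source on blocklist: yes → true
  flow rate < 13822 pps: 4295 < 13822 is true
  NOT TLS handshake observed: no → true
  source port < 28125: 60553 < 28125 is false
Combine:
[1.1] NOT false = true
[1] true AND false AND true = false
[2] false AND true = false
[3.1] NOT false = true
[3.2] NOT true = false
[3] true AND false AND false = false
[4.3] NOT false = true
[4] false AND false AND true = false
[5.1] NOT false = true
[5.2] NOT true = false
[5] true AND false AND true = false
[6] true AND false = false
[7.1] NOT true = false
[7] false AND false AND false = false
[8] true AND true AND false = false
[root] false OR false OR false OR false OR false OR false OR false OR false = false
Overall: false → dropped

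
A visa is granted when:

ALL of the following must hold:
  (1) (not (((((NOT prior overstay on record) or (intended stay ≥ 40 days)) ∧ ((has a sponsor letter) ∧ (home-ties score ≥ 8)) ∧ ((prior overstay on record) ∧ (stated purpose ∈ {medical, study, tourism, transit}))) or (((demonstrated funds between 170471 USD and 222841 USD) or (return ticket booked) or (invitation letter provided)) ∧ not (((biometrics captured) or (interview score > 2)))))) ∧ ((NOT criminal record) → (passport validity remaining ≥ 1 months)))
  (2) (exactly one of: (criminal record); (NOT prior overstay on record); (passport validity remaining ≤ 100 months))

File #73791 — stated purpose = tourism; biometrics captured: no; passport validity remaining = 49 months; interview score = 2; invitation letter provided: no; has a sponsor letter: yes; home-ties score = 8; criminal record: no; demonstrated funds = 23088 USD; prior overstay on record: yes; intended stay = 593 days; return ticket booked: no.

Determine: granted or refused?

Refused

Atomic conditions:
  NOT prior overstay on record: yes → false
  intended stay ≥ 40 days: 593 ≥ 40 is true
  has a sponsor letter: yes → true
  home-ties score ≥ 8: 8 ≥ 8 is true
  prior overstay on record: yes → true
  stated purpose ∈ {medical, study, tourism, transit}: tourism is in the set → true
  demonstrated funds between 170471 USD and 222841 USD: 23088 in [170471, 222841] is false
  return ticket booked: no → false
  invitation letter provided: no → false
  biometrics captured: no → false
  interview score > 2: 2 > 2 is false
  NOT criminal record: no → true
  passport validity remaining ≥ 1 months: 49 ≥ 1 is true
  criminal record: no → false
  passport validity remaining ≤ 100 months: 49 ≤ 100 is true
Combine:
[1.1.1.1.1] false OR true = true
[1.1.1.1.2] true AND true = true
[1.1.1.1.3] true AND true = true
[1.1.1.1] true AND true AND true = true
[1.1.1.2.1] false OR false OR false = false
[1.1.1.2.2.1] false OR false = false
[1.1.1.2.2] NOT false = true
[1.1.1.2] false AND true = false
[1.1.1] true OR false = true
[1.1] NOT true = false
[1.2] true → true = true
[1] false AND true = false
[2] exactly-one(false, false, true) = true
[root] false AND true = false
Overall: false → refused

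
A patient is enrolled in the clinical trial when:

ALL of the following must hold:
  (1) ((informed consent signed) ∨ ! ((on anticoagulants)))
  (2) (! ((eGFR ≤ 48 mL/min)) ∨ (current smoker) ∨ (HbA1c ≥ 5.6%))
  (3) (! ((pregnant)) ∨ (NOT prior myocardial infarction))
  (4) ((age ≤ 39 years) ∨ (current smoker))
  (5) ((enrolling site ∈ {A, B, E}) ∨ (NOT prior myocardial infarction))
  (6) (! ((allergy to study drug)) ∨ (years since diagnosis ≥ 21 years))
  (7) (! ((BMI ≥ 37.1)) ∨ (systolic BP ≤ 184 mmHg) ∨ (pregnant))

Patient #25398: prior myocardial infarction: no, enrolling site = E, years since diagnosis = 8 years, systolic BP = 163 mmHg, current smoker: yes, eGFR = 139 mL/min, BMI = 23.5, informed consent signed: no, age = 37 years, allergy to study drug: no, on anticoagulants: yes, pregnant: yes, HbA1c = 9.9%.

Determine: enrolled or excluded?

Atomic conditions:
  informed consent signed: no → false
  on anticoagulants: yes → true
  eGFR ≤ 48 mL/min: 139 ≤ 48 is false
  current smoker: yes → true
  HbA1c ≥ 5.6%: 9.9 ≥ 5.6 is true
  pregnant: yes → true
  NOT prior myocardial infarction: no → true
  age ≤ 39 years: 37 ≤ 39 is true
  enrolling site ∈ {A, B, E}: E is in the set → true
  allergy to study drug: no → false
  years since diagnosis ≥ 21 years: 8 ≥ 21 is false
  BMI ≥ 37.1: 23.5 ≥ 37.1 is false
  systolic BP ≤ 184 mmHg: 163 ≤ 184 is true
Combine:
[1.2] NOT true = false
[1] false OR false = false
[2.1] NOT false = true
[2] true OR true OR true = true
[3.1] NOT true = false
[3] false OR true = true
[4] true OR true = true
[5] true OR true = true
[6.1] NOT false = true
[6] true OR false = true
[7.1] NOT false = true
[7] true OR true OR true = true
[root] false AND true AND true AND true AND true AND true AND true = false
Overall: false → excluded

Excluded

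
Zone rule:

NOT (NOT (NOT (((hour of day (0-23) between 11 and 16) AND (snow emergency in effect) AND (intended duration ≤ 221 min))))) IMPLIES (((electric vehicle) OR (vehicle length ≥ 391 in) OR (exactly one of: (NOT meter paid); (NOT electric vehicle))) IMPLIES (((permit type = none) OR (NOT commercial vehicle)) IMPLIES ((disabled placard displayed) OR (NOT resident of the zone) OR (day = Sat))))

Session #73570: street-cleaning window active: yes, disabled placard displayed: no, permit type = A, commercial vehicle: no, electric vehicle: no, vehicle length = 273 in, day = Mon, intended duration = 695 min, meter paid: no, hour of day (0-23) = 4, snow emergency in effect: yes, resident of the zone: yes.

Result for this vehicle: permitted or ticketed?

Permitted

Atomic conditions:
  hour of day (0-23) between 11 and 16: 4 in [11, 16] is false
  snow emergency in effect: yes → true
  intended duration ≤ 221 min: 695 ≤ 221 is false
  electric vehicle: no → false
  vehicle length ≥ 391 in: 273 ≥ 391 is false
  NOT meter paid: no → true
  NOT electric vehicle: no → true
  permit type = none: A == none is false
  NOT commercial vehicle: no → true
  disabled placard displayed: no → false
  NOT resident of the zone: yes → false
  day = Sat: Mon == Sat is false
Combine:
[1.1.1.1] false AND true AND false = false
[1.1.1] NOT false = true
[1.1] NOT true = false
[1] NOT false = true
[2.1.3] exactly-one(true, true) = false
[2.1] false OR false OR false = false
[2.2.1] false OR true = true
[2.2.2] false OR false OR false = false
[2.2] true → false = false
[2] false → false (antecedent false ⇒ implication holds) = true
[root] true → true = true
Overall: true → permitted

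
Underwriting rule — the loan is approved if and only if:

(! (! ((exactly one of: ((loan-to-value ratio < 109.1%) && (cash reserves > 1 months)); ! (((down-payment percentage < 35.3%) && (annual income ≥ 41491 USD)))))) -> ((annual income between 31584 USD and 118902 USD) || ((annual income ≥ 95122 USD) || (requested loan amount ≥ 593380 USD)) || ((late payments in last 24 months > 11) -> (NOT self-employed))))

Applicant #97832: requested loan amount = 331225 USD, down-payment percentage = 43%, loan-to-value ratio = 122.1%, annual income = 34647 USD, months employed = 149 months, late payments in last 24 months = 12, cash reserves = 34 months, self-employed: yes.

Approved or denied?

Atomic conditions:
  loan-to-value ratio < 109.1%: 122.1 < 109.1 is false
  cash reserves > 1 months: 34 > 1 is true
  down-payment percentage < 35.3%: 43 < 35.3 is false
  annual income ≥ 41491 USD: 34647 ≥ 41491 is false
  annual income between 31584 USD and 118902 USD: 34647 in [31584, 118902] is true
  annual income ≥ 95122 USD: 34647 ≥ 95122 is false
  requested loan amount ≥ 593380 USD: 331225 ≥ 593380 is false
  late payments in last 24 months > 11: 12 > 11 is true
  NOT self-employed: yes → false
Combine:
[1.1.1.1] false AND true = false
[1.1.1.2.1] false AND false = false
[1.1.1.2] NOT false = true
[1.1.1] exactly-one(false, true) = true
[1.1] NOT true = false
[1] NOT false = true
[2.2] false OR false = false
[2.3] true → false = false
[2] true OR false OR false = true
[root] true → true = true
Overall: true → approved

Approved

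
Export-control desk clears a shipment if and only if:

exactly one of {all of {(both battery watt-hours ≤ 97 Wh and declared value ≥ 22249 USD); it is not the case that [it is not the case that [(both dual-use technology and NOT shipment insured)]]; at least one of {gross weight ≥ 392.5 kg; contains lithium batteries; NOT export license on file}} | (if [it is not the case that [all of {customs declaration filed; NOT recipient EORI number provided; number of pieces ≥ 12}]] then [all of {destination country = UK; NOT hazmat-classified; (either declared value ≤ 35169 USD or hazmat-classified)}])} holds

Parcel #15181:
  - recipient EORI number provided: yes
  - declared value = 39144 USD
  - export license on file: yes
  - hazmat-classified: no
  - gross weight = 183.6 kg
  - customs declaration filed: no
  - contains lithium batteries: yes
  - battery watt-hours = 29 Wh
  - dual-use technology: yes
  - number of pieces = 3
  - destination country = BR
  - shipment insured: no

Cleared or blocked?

Cleared

Atomic conditions:
  battery watt-hours ≤ 97 Wh: 29 ≤ 97 is true
  declared value ≥ 22249 USD: 39144 ≥ 22249 is true
  dual-use technology: yes → true
  NOT shipment insured: no → true
  gross weight ≥ 392.5 kg: 183.6 ≥ 392.5 is false
  contains lithium batteries: yes → true
  NOT export license on file: yes → false
  customs declaration filed: no → false
  NOT recipient EORI number provided: yes → false
  number of pieces ≥ 12: 3 ≥ 12 is false
  destination country = UK: BR == UK is false
  NOT hazmat-classified: no → true
  declared value ≤ 35169 USD: 39144 ≤ 35169 is false
  hazmat-classified: no → false
Combine:
[1.1] true AND true = true
[1.2.1.1] true AND true = true
[1.2.1] NOT true = false
[1.2] NOT false = true
[1.3] false OR true OR false = true
[1] true AND true AND true = true
[2.1.1] false AND false AND false = false
[2.1] NOT false = true
[2.2.3] false OR false = false
[2.2] false AND true AND false = false
[2] true → false = false
[root] exactly-one(true, false) = true
Overall: true → cleared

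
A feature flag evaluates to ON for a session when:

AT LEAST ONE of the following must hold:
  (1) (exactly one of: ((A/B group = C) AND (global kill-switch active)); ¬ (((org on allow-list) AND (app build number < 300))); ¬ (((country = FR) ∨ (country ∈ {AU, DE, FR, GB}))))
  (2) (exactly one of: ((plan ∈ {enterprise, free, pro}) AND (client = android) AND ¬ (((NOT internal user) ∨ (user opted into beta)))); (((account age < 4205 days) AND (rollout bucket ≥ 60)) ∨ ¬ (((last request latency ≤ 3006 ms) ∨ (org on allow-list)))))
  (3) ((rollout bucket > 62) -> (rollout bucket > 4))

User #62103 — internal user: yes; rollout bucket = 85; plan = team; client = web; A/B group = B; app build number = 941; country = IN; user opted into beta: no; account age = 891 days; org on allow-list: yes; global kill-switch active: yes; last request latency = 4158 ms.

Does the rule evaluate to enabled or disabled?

Enabled

Atomic conditions:
  A/B group = C: B == C is false
  global kill-switch active: yes → true
  org on allow-list: yes → true
  app build number < 300: 941 < 300 is false
  country = FR: IN == FR is false
  country ∈ {AU, DE, FR, GB}: IN is not in the set → false
  plan ∈ {enterprise, free, pro}: team is not in the set → false
  client = android: web == android is false
  NOT internal user: yes → false
  user opted into beta: no → false
  account age < 4205 days: 891 < 4205 is true
  rollout bucket ≥ 60: 85 ≥ 60 is true
  last request latency ≤ 3006 ms: 4158 ≤ 3006 is false
  rollout bucket > 62: 85 > 62 is true
  rollout bucket > 4: 85 > 4 is true
Combine:
[1.1] false AND true = false
[1.2.1] true AND false = false
[1.2] NOT false = true
[1.3.1] false OR false = false
[1.3] NOT false = true
[1] exactly-one(false, true, true) = false
[2.1.3.1] false OR false = false
[2.1.3] NOT false = true
[2.1] false AND false AND true = false
[2.2.1] true AND true = true
[2.2.2.1] false OR true = true
[2.2.2] NOT true = false
[2.2] true OR false = true
[2] exactly-one(false, true) = true
[3] true → true = true
[root] false OR true OR true = true
Overall: true → enabled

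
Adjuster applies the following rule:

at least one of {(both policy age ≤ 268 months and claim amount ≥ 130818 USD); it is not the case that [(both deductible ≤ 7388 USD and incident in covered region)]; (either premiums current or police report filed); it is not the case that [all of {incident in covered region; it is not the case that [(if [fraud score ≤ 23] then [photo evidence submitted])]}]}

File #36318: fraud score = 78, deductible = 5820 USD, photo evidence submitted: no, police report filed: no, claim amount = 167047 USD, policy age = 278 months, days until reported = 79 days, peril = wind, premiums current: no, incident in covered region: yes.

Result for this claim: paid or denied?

Atomic conditions:
  policy age ≤ 268 months: 278 ≤ 268 is false
  claim amount ≥ 130818 USD: 167047 ≥ 130818 is true
  deductible ≤ 7388 USD: 5820 ≤ 7388 is true
  incident in covered region: yes → true
  premiums current: no → false
  police report filed: no → false
  fraud score ≤ 23: 78 ≤ 23 is false
  photo evidence submitted: no → false
Combine:
[1] false AND true = false
[2.1] true AND true = true
[2] NOT true = false
[3] false OR false = false
[4.1.2.1] false → false (antecedent false ⇒ implication holds) = true
[4.1.2] NOT true = false
[4.1] true AND false = false
[4] NOT false = true
[root] false OR false OR false OR true = true
Overall: true → paid

Paid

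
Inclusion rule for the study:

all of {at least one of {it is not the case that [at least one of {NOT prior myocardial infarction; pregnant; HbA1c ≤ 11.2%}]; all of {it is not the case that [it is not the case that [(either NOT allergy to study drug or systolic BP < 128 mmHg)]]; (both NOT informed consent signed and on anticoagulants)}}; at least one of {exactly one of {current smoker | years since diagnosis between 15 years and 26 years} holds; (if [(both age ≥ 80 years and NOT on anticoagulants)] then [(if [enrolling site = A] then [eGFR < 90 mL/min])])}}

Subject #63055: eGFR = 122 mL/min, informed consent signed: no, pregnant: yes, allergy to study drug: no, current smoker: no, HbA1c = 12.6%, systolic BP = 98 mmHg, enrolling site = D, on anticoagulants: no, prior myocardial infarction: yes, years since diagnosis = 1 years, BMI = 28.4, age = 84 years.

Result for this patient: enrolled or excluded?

Excluded

Atomic conditions:
  NOT prior myocardial infarction: yes → false
  pregnant: yes → true
  HbA1c ≤ 11.2%: 12.6 ≤ 11.2 is false
  NOT allergy to study drug: no → true
  systolic BP < 128 mmHg: 98 < 128 is true
  NOT informed consent signed: no → true
  on anticoagulants: no → false
  current smoker: no → false
  years since diagnosis between 15 years and 26 years: 1 in [15, 26] is false
  age ≥ 80 years: 84 ≥ 80 is true
  NOT on anticoagulants: no → true
  enrolling site = A: D == A is false
  eGFR < 90 mL/min: 122 < 90 is false
Combine:
[1.1.1] false OR true OR false = true
[1.1] NOT true = false
[1.2.1.1.1] true OR true = true
[1.2.1.1] NOT true = false
[1.2.1] NOT false = true
[1.2.2] true AND false = false
[1.2] true AND false = false
[1] false OR false = false
[2.1] exactly-one(false, false) = false
[2.2.1] true AND true = true
[2.2.2] false → false (antecedent false ⇒ implication holds) = true
[2.2] true → true = true
[2] false OR true = true
[root] false AND true = false
Overall: false → excluded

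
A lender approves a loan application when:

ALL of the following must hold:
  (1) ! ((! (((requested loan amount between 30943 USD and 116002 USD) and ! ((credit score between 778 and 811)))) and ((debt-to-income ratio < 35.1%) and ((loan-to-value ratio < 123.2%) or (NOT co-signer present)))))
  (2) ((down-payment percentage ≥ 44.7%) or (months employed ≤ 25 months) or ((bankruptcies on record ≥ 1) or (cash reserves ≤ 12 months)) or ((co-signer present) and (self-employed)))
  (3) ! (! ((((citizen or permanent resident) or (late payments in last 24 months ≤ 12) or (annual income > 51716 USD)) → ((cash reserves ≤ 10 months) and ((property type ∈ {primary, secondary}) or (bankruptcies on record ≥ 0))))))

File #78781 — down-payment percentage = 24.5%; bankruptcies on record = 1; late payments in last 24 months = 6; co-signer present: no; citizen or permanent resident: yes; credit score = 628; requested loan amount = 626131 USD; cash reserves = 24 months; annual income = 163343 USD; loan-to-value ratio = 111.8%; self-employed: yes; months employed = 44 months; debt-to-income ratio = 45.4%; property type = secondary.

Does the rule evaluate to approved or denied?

Denied

Atomic conditions:
  requested loan amount between 30943 USD and 116002 USD: 626131 in [30943, 116002] is false
  credit score between 778 and 811: 628 in [778, 811] is false
  debt-to-income ratio < 35.1%: 45.4 < 35.1 is false
  loan-to-value ratio < 123.2%: 111.8 < 123.2 is true
  NOT co-signer present: no → true
  down-payment percentage ≥ 44.7%: 24.5 ≥ 44.7 is false
  months employed ≤ 25 months: 44 ≤ 25 is false
  bankruptcies on record ≥ 1: 1 ≥ 1 is true
  cash reserves ≤ 12 months: 24 ≤ 12 is false
  co-signer present: no → false
  self-employed: yes → true
  citizen or permanent resident: yes → true
  late payments in last 24 months ≤ 12: 6 ≤ 12 is true
  annual income > 51716 USD: 163343 > 51716 is true
  cash reserves ≤ 10 months: 24 ≤ 10 is false
  property type ∈ {primary, secondary}: secondary is in the set → true
  bankruptcies on record ≥ 0: 1 ≥ 0 is true
Combine:
[1.1.1.1.2] NOT false = true
[1.1.1.1] false AND true = false
[1.1.1] NOT false = true
[1.1.2.2] true OR true = true
[1.1.2] false AND true = false
[1.1] true AND false = false
[1] NOT false = true
[2.3] true OR false = true
[2.4] false AND true = false
[2] false OR false OR true OR false = true
[3.1.1.1] true OR true OR true = true
[3.1.1.2.2] true OR true = true
[3.1.1.2] false AND true = false
[3.1.1] true → false = false
[3.1] NOT false = true
[3] NOT true = false
[root] true AND true AND false = false
Overall: false → denied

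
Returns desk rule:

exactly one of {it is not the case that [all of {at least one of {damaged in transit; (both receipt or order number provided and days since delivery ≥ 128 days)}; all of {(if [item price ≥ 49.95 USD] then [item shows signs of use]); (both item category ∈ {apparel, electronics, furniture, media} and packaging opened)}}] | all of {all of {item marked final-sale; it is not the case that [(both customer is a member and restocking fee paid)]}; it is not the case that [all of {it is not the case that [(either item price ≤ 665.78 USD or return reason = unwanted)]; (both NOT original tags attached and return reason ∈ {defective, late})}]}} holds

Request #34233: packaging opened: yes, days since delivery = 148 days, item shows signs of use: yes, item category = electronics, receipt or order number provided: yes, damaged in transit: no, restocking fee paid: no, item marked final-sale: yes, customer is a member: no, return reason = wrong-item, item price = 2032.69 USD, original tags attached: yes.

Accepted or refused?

Accepted

Atomic conditions:
  damaged in transit: no → false
  receipt or order number provided: yes → true
  days since delivery ≥ 128 days: 148 ≥ 128 is true
  item price ≥ 49.95 USD: 2032.69 ≥ 49.95 is true
  item shows signs of use: yes → true
  item category ∈ {apparel, electronics, furniture, media}: electronics is in the set → true
  packaging opened: yes → true
  item marked final-sale: yes → true
  customer is a member: no → false
  restocking fee paid: no → false
  item price ≤ 665.78 USD: 2032.69 ≤ 665.78 is false
  return reason = unwanted: wrong-item == unwanted is false
  NOT original tags attached: yes → false
  return reason ∈ {defective, late}: wrong-item is not in the set → false
Combine:
[1.1.1.2] true AND true = true
[1.1.1] false OR true = true
[1.1.2.1] true → true = true
[1.1.2.2] true AND true = true
[1.1.2] true AND true = true
[1.1] true AND true = true
[1] NOT true = false
[2.1.2.1] false AND false = false
[2.1.2] NOT false = true
[2.1] true AND true = true
[2.2.1.1.1] false OR false = false
[2.2.1.1] NOT false = true
[2.2.1.2] false AND false = false
[2.2.1] true AND false = false
[2.2] NOT false = true
[2] true AND true = true
[root] exactly-one(false, true) = true
Overall: true → accepted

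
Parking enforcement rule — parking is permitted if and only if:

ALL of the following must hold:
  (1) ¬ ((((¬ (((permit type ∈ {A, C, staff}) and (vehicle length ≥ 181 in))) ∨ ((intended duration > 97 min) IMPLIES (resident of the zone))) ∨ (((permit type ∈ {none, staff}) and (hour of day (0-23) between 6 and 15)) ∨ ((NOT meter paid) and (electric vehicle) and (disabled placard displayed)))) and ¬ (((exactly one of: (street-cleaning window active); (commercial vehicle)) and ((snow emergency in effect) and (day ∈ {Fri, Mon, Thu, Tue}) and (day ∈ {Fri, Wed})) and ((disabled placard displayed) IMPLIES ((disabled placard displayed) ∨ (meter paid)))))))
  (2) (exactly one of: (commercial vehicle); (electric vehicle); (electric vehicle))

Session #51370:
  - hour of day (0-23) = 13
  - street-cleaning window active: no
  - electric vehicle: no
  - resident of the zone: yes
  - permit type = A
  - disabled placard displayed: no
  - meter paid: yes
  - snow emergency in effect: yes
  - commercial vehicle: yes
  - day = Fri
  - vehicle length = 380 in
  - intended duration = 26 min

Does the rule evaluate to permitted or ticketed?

Atomic conditions:
  permit type ∈ {A, C, staff}: A is in the set → true
  vehicle length ≥ 181 in: 380 ≥ 181 is true
  intended duration > 97 min: 26 > 97 is false
  resident of the zone: yes → true
  permit type ∈ {none, staff}: A is not in the set → false
  hour of day (0-23) between 6 and 15: 13 in [6, 15] is true
  NOT meter paid: yes → false
  electric vehicle: no → false
  disabled placard displayed: no → false
  street-cleaning window active: no → false
  commercial vehicle: yes → true
  snow emergency in effect: yes → true
  day ∈ {Fri, Mon, Thu, Tue}: Fri is in the set → true
  day ∈ {Fri, Wed}: Fri is in the set → true
  meter paid: yes → true
Combine:
[1.1.1.1.1.1] true AND true = true
[1.1.1.1.1] NOT true = false
[1.1.1.1.2] false → true (antecedent false ⇒ implication holds) = true
[1.1.1.1] false OR true = true
[1.1.1.2.1] false AND true = false
[1.1.1.2.2] false AND false AND false = false
[1.1.1.2] false OR false = false
[1.1.1] true OR false = true
[1.1.2.1.1] exactly-one(false, true) = true
[1.1.2.1.2] true AND true AND true = true
[1.1.2.1.3.2] false OR true = true
[1.1.2.1.3] false → true (antecedent false ⇒ implication holds) = true
[1.1.2.1] true AND true AND true = true
[1.1.2] NOT true = false
[1.1] true AND false = false
[1] NOT false = true
[2] exactly-one(true, false, false) = true
[root] true AND true = true
Overall: true → permitted

Permitted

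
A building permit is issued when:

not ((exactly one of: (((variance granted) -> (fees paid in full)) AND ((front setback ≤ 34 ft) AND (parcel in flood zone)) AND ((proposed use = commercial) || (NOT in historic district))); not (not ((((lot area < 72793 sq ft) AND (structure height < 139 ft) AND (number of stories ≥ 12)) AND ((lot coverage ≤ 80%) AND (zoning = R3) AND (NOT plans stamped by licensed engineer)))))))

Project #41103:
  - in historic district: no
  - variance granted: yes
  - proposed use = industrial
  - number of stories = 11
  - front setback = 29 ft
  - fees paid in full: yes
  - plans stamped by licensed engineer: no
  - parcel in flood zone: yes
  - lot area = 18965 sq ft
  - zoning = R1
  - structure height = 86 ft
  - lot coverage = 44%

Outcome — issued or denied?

Denied

Atomic conditions:
  variance granted: yes → true
  fees paid in full: yes → true
  front setback ≤ 34 ft: 29 ≤ 34 is true
  parcel in flood zone: yes → true
  proposed use = commercial: industrial == commercial is false
  NOT in historic district: no → true
  lot area < 72793 sq ft: 18965 < 72793 is true
  structure height < 139 ft: 86 < 139 is true
  number of stories ≥ 12: 11 ≥ 12 is false
  lot coverage ≤ 80%: 44 ≤ 80 is true
  zoning = R3: R1 == R3 is false
  NOT plans stamped by licensed engineer: no → true
Combine:
[1.1.1] true → true = true
[1.1.2] true AND true = true
[1.1.3] false OR true = true
[1.1] true AND true AND true = true
[1.2.1.1.1] true AND true AND false = false
[1.2.1.1.2] true AND false AND true = false
[1.2.1.1] false AND false = false
[1.2.1] NOT false = true
[1.2] NOT true = false
[1] exactly-one(true, false) = true
[root] NOT true = false
Overall: false → denied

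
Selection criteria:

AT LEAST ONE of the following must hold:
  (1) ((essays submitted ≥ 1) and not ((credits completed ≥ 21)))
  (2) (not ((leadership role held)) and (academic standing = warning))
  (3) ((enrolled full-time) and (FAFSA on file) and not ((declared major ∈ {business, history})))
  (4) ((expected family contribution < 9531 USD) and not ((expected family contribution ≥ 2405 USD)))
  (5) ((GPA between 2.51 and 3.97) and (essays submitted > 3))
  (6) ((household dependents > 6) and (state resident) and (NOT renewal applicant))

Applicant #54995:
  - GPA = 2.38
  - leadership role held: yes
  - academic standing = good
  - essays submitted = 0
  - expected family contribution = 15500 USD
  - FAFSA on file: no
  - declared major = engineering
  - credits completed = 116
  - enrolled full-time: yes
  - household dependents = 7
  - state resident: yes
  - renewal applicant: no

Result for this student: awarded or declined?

Awarded

Atomic conditions:
  essays submitted ≥ 1: 0 ≥ 1 is false
  credits completed ≥ 21: 116 ≥ 21 is true
  leadership role held: yes → true
  academic standing = warning: good == warning is false
  enrolled full-time: yes → true
  FAFSA on file: no → false
  declared major ∈ {business, history}: engineering is not in the set → false
  expected family contribution < 9531 USD: 15500 < 9531 is false
  expected family contribution ≥ 2405 USD: 15500 ≥ 2405 is true
  GPA between 2.51 and 3.97: 2.38 in [2.51, 3.97] is false
  essays submitted > 3: 0 > 3 is false
  household dependents > 6: 7 > 6 is true
  state resident: yes → true
  NOT renewal applicant: no → true
Combine:
[1.2] NOT true = false
[1] false AND false = false
[2.1] NOT true = false
[2] false AND false = false
[3.3] NOT false = true
[3] true AND false AND true = false
[4.2] NOT true = false
[4] false AND false = false
[5] false AND false = false
[6] true AND true AND true = true
[root] false OR false OR false OR false OR false OR true = true
Overall: true → awarded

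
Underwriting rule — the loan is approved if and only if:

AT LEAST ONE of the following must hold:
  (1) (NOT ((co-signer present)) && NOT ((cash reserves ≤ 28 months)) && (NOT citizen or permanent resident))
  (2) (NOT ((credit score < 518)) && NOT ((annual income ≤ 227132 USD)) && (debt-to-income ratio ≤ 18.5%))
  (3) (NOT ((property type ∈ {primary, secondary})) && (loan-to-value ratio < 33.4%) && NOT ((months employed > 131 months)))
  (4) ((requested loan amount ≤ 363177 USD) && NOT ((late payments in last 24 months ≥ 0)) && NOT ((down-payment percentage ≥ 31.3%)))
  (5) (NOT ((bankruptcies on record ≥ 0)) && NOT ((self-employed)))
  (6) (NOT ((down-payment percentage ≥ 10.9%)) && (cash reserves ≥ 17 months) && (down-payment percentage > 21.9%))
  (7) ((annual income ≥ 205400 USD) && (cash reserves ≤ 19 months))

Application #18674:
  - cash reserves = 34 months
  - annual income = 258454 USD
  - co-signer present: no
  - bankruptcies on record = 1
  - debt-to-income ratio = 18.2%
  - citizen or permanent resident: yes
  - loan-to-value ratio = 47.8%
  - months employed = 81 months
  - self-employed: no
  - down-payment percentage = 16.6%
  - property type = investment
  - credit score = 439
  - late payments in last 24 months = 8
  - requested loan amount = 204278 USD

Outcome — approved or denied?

Denied

Atomic conditions:
  co-signer present: no → false
  cash reserves ≤ 28 months: 34 ≤ 28 is false
  NOT citizen or permanent resident: yes → false
  credit score < 518: 439 < 518 is true
  annual income ≤ 227132 USD: 258454 ≤ 227132 is false
  debt-to-income ratio ≤ 18.5%: 18.2 ≤ 18.5 is true
  property type ∈ {primary, secondary}: investment is not in the set → false
  loan-to-value ratio < 33.4%: 47.8 < 33.4 is false
  months employed > 131 months: 81 > 131 is false
  requested loan amount ≤ 363177 USD: 204278 ≤ 363177 is true
  late payments in last 24 months ≥ 0: 8 ≥ 0 is true
  down-payment percentage ≥ 31.3%: 16.6 ≥ 31.3 is false
  bankruptcies on record ≥ 0: 1 ≥ 0 is true
  self-employed: no → false
  down-payment percentage ≥ 10.9%: 16.6 ≥ 10.9 is true
  cash reserves ≥ 17 months: 34 ≥ 17 is true
  down-payment percentage > 21.9%: 16.6 > 21.9 is false
  annual income ≥ 205400 USD: 258454 ≥ 205400 is true
  cash reserves ≤ 19 months: 34 ≤ 19 is false
Combine:
[1.1] NOT false = true
[1.2] NOT false = true
[1] true AND true AND false = false
[2.1] NOT true = false
[2.2] NOT false = true
[2] false AND true AND true = false
[3.1] NOT false = true
[3.3] NOT false = true
[3] true AND false AND true = false
[4.2] NOT true = false
[4.3] NOT false = true
[4] true AND false AND true = false
[5.1] NOT true = false
[5.2] NOT false = true
[5] false AND true = false
[6.1] NOT true = false
[6] false AND true AND false = false
[7] true AND false = false
[root] false OR false OR false OR false OR false OR false OR false = false
Overall: false → denied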